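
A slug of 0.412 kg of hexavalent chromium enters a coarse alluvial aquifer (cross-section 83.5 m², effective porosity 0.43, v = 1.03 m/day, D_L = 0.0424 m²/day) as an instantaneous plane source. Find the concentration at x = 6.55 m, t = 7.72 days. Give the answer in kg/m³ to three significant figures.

For an instantaneous plane source, C(x,t) = M/(n_e·A·√(4πDt)) · exp(−(x−vt)²/(4Dt)), with n_e·A the pore (flow) area.
Plume center vt = 1.03 × 7.72 = 7.9516 m, so the well at 6.55 m is 1.4016 m upgradient of the peak.
√(4πDt) = 2.028 m, giving peak height M/(n_e·A·√(4πDt)) = 0.412/(0.43 × 83.5 × 2.028) = 0.005658 kg/m³.
(x−vt)²/(4Dt) = (-1.4016)²/(4 × 0.0424 × 7.72) = 1.500; exp(−1.500) = 0.2231.
C = 0.005658 × 0.2231 = 0.00126 kg/m³.

0.00126 kg/m³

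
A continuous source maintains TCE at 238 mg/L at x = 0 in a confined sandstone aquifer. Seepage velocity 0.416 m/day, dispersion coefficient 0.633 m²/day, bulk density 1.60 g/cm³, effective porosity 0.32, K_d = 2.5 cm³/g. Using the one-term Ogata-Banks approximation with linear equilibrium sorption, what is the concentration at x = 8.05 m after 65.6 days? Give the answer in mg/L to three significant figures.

Retardation factor R = 1 + ρ_b·K_d/n = 1 + 1.60 × 2.5/0.32 = 13.50.
Sorption retards both mechanisms: v_R = v/R = 0.03081 m/day, D_R = D/R = 0.04689 m²/day.
v_R·t = 0.03081 × 65.6 = 2.021136 m; 2√(D_R t) = 3.508 m; argument = (8.05 − 2.021136)/3.508 = 1.719.
C = C₀ × ½·erfc(1.719) = 238 × 0.007528 = 1.79 mg/L.

1.79 mg/L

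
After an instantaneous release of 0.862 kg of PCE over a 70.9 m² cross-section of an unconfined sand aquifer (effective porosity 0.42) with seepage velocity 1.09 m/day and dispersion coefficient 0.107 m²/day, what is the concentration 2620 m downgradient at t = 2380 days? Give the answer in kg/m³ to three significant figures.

For an instantaneous plane source, C(x,t) = M/(n_e·A·√(4πDt)) · exp(−(x−vt)²/(4Dt)), with n_e·A the pore (flow) area.
Plume center vt = 1.09 × 2380 = 2594.2 m, so the well at 2620 m is 25.8 m downgradient of the peak.
√(4πDt) = 56.57 m, giving peak height M/(n_e·A·√(4πDt)) = 0.862/(0.42 × 70.9 × 56.57) = 0.0005117 kg/m³.
(x−vt)²/(4Dt) = (25.8)²/(4 × 0.107 × 2380) = 0.6535; exp(−0.6535) = 0.5202.
C = 0.0005117 × 0.5202 = 0.000266 kg/m³.

0.000266 kg/m³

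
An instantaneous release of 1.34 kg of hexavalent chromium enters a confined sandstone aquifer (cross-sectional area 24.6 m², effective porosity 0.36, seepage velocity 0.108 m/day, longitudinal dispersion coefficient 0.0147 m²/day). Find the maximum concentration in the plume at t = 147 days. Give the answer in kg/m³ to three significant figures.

The peak of an instantaneous 1D plume sits at x = vt; there the Gaussian factor is 1 and C_max = M/(n_e·A·√(4πDt)), where n_e·A is the pore area the mass is dissolved in.
√(4πDt) = √(4π × 0.0147 × 147) = 5.211 m, so C_max = 1.34/(0.36 × 24.6 × 5.211) = 0.0290 kg/m³.

0.0290 kg/m³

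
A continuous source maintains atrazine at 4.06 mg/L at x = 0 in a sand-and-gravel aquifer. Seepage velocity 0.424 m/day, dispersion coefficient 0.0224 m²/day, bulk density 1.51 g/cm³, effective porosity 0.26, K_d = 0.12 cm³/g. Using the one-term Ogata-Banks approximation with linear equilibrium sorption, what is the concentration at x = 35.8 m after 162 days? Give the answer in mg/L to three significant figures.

Retardation factor R = 1 + ρ_b·K_d/n = 1 + 1.51 × 0.12/0.26 = 1.697.
Sorption retards both mechanisms: v_R = v/R = 0.2499 m/day, D_R = D/R = 0.01320 m²/day.
v_R·t = 0.2499 × 162 = 40.4838 m; 2√(D_R t) = 2.925 m; argument = (35.8 − 40.4838)/2.925 = -1.601.
C = C₀ × ½·erfc(-1.601) = 4.06 × 0.9882 = 4.01 mg/L.

4.01 mg/L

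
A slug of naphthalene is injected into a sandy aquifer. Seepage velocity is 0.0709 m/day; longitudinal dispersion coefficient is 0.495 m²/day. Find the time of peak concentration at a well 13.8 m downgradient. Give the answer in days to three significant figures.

For the 1D instantaneous-source solution, setting ∂C/∂t = 0 at fixed x gives v²t² + 2Dt − x² = 0, so t = (√(D² + v²x²) − D)/v².
√(D² + v²x²) = √(0.495² + 0.0709² × 13.8²) = 1.097; v² = 0.00502681.
t = (1.097 − 0.495)/0.00502681 = 120 days (vs. the pure-advection estimate x/v = 195 d).

120 days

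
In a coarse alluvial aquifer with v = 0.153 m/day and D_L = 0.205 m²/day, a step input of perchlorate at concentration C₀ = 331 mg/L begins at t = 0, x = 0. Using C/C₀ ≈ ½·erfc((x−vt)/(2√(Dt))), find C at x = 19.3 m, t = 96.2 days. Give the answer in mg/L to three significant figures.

77.1 mg/L

For a continuous step input, C/C₀ ≈ ½·erfc((x−vt)/(2√(Dt))).
vt = 0.153 × 96.2 = 14.7186 m and 2√(Dt) = 2√(0.205 × 96.2) = 8.882 m.
Argument (x−vt)/(2√(Dt)) = (19.3 − 14.7186)/8.882 = 0.5158; ½·erfc(0.5158) = 0.2329.
C = 331 × 0.2329 = 77.1 mg/L.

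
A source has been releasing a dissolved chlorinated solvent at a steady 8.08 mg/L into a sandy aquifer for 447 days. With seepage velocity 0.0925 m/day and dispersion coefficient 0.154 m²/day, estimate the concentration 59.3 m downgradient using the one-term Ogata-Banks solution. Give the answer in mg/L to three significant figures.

For a continuous step input, C/C₀ ≈ ½·erfc((x−vt)/(2√(Dt))).
vt = 0.0925 × 447 = 41.3475 m and 2√(Dt) = 2√(0.154 × 447) = 16.59 m.
Argument (x−vt)/(2√(Dt)) = (59.3 − 41.3475)/16.59 = 1.082; ½·erfc(1.082) = 0.06299.
C = 8.08 × 0.06299 = 0.509 mg/L.

0.509 mg/L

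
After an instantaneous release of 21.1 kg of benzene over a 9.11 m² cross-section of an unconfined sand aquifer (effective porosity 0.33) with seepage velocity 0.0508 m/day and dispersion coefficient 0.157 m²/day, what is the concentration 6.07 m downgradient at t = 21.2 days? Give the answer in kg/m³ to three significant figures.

For an instantaneous plane source, C(x,t) = M/(n_e·A·√(4πDt)) · exp(−(x−vt)²/(4Dt)), with n_e·A the pore (flow) area.
Plume center vt = 0.0508 × 21.2 = 1.07696 m, so the well at 6.07 m is 4.99304 m downgradient of the peak.
√(4πDt) = 6.467 m, giving peak height M/(n_e·A·√(4πDt)) = 21.1/(0.33 × 9.11 × 6.467) = 1.085 kg/m³.
(x−vt)²/(4Dt) = (4.99304)²/(4 × 0.157 × 21.2) = 1.873; exp(−1.873) = 0.1537.
C = 1.085 × 0.1537 = 0.167 kg/m³.

0.167 kg/m³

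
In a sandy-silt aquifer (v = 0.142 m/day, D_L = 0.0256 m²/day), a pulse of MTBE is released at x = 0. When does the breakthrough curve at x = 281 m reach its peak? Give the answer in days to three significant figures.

1980 days

For the 1D instantaneous-source solution, setting ∂C/∂t = 0 at fixed x gives v²t² + 2Dt − x² = 0, so t = (√(D² + v²x²) − D)/v².
√(D² + v²x²) = √(0.0256² + 0.142² × 281²) = 39.90; v² = 0.020164.
t = (39.90 − 0.0256)/0.020164 = 1980 days (vs. the pure-advection estimate x/v = 1980 d).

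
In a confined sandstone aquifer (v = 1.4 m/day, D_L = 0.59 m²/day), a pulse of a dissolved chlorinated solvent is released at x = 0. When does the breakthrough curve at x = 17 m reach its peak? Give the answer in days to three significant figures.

11.8 days

For the 1D instantaneous-source solution, setting ∂C/∂t = 0 at fixed x gives v²t² + 2Dt − x² = 0, so t = (√(D² + v²x²) − D)/v².
√(D² + v²x²) = √(0.59² + 1.4² × 17²) = 23.81; v² = 1.96.
t = (23.81 − 0.59)/1.96 = 11.8 days (vs. the pure-advection estimate x/v = 12.1 d).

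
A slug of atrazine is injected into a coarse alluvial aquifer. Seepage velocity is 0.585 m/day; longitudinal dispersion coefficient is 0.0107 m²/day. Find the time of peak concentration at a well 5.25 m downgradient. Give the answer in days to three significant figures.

For the 1D instantaneous-source solution, setting ∂C/∂t = 0 at fixed x gives v²t² + 2Dt − x² = 0, so t = (√(D² + v²x²) − D)/v².
√(D² + v²x²) = √(0.0107² + 0.585² × 5.25²) = 3.071; v² = 0.342225.
t = (3.071 − 0.0107)/0.342225 = 8.94 days (vs. the pure-advection estimate x/v = 8.97 d).

8.94 days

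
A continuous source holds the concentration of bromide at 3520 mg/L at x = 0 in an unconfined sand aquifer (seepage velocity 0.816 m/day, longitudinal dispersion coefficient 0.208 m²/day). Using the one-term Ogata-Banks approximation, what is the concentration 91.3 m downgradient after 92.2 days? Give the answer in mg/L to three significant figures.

For a continuous step input, C/C₀ ≈ ½·erfc((x−vt)/(2√(Dt))).
vt = 0.816 × 92.2 = 75.2352 m and 2√(Dt) = 2√(0.208 × 92.2) = 8.758 m.
Argument (x−vt)/(2√(Dt)) = (91.3 − 75.2352)/8.758 = 1.834; ½·erfc(1.834) = 0.004748.
C = 3520 × 0.004748 = 16.7 mg/L.

16.7 mg/L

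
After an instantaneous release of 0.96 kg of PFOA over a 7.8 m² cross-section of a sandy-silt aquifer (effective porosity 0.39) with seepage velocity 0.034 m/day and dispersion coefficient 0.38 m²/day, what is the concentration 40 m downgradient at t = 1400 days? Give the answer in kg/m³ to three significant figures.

0.00376 kg/m³

For an instantaneous plane source, C(x,t) = M/(n_e·A·√(4πDt)) · exp(−(x−vt)²/(4Dt)), with n_e·A the pore (flow) area.
Plume center vt = 0.034 × 1400 = 47.6 m, so the well at 40 m is 7.6 m upgradient of the peak.
√(4πDt) = 81.76 m, giving peak height M/(n_e·A·√(4πDt)) = 0.96/(0.39 × 7.8 × 81.76) = 0.003860 kg/m³.
(x−vt)²/(4Dt) = (-7.6)²/(4 × 0.38 × 1400) = 0.02714; exp(−0.02714) = 0.9732.
C = 0.003860 × 0.9732 = 0.00376 kg/m³.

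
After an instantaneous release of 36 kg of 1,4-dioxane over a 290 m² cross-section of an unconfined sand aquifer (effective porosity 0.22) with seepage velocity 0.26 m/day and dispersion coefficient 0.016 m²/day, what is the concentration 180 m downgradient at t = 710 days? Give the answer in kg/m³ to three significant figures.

For an instantaneous plane source, C(x,t) = M/(n_e·A·√(4πDt)) · exp(−(x−vt)²/(4Dt)), with n_e·A the pore (flow) area.
Plume center vt = 0.26 × 710 = 184.6 m, so the well at 180 m is 4.6 m upgradient of the peak.
√(4πDt) = 11.95 m, giving peak height M/(n_e·A·√(4πDt)) = 36/(0.22 × 290 × 11.95) = 0.04722 kg/m³.
(x−vt)²/(4Dt) = (-4.6)²/(4 × 0.016 × 710) = 0.4657; exp(−0.4657) = 0.6277.
C = 0.04722 × 0.6277 = 0.0296 kg/m³.

0.0296 kg/m³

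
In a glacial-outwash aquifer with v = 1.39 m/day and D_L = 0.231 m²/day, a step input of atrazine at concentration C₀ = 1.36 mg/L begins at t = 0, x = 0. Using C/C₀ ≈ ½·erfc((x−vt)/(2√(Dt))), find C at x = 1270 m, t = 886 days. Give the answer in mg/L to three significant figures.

0.0390 mg/L

For a continuous step input, C/C₀ ≈ ½·erfc((x−vt)/(2√(Dt))).
vt = 1.39 × 886 = 1231.54 m and 2√(Dt) = 2√(0.231 × 886) = 28.61 m.
Argument (x−vt)/(2√(Dt)) = (1270 − 1231.54)/28.61 = 1.344; ½·erfc(1.344) = 0.02867.
C = 1.36 × 0.02867 = 0.0390 mg/L.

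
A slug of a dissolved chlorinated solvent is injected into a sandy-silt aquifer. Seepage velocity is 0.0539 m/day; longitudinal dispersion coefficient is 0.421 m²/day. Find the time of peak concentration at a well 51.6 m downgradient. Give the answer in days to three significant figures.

823 days

For the 1D instantaneous-source solution, setting ∂C/∂t = 0 at fixed x gives v²t² + 2Dt − x² = 0, so t = (√(D² + v²x²) − D)/v².
√(D² + v²x²) = √(0.421² + 0.0539² × 51.6²) = 2.813; v² = 0.00290521.
t = (2.813 − 0.421)/0.00290521 = 823 days (vs. the pure-advection estimate x/v = 957 d).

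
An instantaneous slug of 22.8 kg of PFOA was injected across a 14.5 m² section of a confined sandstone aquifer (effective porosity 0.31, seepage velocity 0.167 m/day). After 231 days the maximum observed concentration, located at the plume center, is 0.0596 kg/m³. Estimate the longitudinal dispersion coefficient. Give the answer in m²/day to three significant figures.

At the plume center C_max = M/(n_e·A·√(4πDt)), so D = M²/(4πt·(n_e·A·C_max)²).
n_e·A·C_max = 0.31 × 14.5 × 0.0596 = 0.2679 kg/m.
D = 22.8²/(4π × 231 × 0.2679²) = 2.50 m²/day.

2.50 m²/day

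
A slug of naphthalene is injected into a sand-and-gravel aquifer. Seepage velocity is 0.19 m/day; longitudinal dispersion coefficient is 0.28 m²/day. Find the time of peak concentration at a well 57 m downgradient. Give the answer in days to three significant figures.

292 days

For the 1D instantaneous-source solution, setting ∂C/∂t = 0 at fixed x gives v²t² + 2Dt − x² = 0, so t = (√(D² + v²x²) − D)/v².
√(D² + v²x²) = √(0.28² + 0.19² × 57²) = 10.83; v² = 0.0361.
t = (10.83 − 0.28)/0.0361 = 292 days (vs. the pure-advection estimate x/v = 300 d).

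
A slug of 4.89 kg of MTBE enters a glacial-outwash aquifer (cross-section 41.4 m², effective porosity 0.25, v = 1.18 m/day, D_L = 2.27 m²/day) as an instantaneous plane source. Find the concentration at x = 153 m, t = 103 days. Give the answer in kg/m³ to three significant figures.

0.00303 kg/m³

For an instantaneous plane source, C(x,t) = M/(n_e·A·√(4πDt)) · exp(−(x−vt)²/(4Dt)), with n_e·A the pore (flow) area.
Plume center vt = 1.18 × 103 = 121.54 m, so the well at 153 m is 31.46 m downgradient of the peak.
√(4πDt) = 54.20 m, giving peak height M/(n_e·A·√(4πDt)) = 4.89/(0.25 × 41.4 × 54.20) = 0.008717 kg/m³.
(x−vt)²/(4Dt) = (31.46)²/(4 × 2.27 × 103) = 1.058; exp(−1.058) = 0.3471.
C = 0.008717 × 0.3471 = 0.00303 kg/m³.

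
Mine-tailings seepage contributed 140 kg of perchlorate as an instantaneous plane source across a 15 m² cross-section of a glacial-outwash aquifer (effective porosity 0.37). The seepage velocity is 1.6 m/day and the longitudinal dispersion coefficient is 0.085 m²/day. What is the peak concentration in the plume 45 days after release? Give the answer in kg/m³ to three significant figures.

The peak of an instantaneous 1D plume sits at x = vt; there the Gaussian factor is 1 and C_max = M/(n_e·A·√(4πDt)), where n_e·A is the pore area the mass is dissolved in.
√(4πDt) = √(4π × 0.085 × 45) = 6.933 m, so C_max = 140/(0.37 × 15 × 6.933) = 3.64 kg/m³.

3.64 kg/m³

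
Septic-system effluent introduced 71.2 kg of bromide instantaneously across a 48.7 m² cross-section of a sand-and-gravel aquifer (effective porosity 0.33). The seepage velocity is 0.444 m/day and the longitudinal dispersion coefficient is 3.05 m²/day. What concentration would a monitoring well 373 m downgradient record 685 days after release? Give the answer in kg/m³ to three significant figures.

0.0155 kg/m³

For an instantaneous plane source, C(x,t) = M/(n_e·A·√(4πDt)) · exp(−(x−vt)²/(4Dt)), with n_e·A the pore (flow) area.
Plume center vt = 0.444 × 685 = 304.14 m, so the well at 373 m is 68.86 m downgradient of the peak.
√(4πDt) = 162.0 m, giving peak height M/(n_e·A·√(4πDt)) = 71.2/(0.33 × 48.7 × 162.0) = 0.02735 kg/m³.
(x−vt)²/(4Dt) = (68.86)²/(4 × 3.05 × 685) = 0.5674; exp(−0.5674) = 0.5670.
C = 0.02735 × 0.5670 = 0.0155 kg/m³.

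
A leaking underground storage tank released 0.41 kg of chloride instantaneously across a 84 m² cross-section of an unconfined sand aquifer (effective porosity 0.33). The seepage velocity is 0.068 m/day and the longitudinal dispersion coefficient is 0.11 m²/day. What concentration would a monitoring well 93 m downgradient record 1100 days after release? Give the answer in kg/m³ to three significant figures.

0.000191 kg/m³

For an instantaneous plane source, C(x,t) = M/(n_e·A·√(4πDt)) · exp(−(x−vt)²/(4Dt)), with n_e·A the pore (flow) area.
Plume center vt = 0.068 × 1100 = 74.8 m, so the well at 93 m is 18.2 m downgradient of the peak.
√(4πDt) = 38.99 m, giving peak height M/(n_e·A·√(4πDt)) = 0.41/(0.33 × 84 × 38.99) = 0.0003793 kg/m³.
(x−vt)²/(4Dt) = (18.2)²/(4 × 0.11 × 1100) = 0.6844; exp(−0.6844) = 0.5044.
C = 0.0003793 × 0.5044 = 0.000191 kg/m³.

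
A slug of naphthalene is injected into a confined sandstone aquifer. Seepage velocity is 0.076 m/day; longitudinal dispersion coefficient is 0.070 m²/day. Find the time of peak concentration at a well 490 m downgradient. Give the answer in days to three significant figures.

6440 days

For the 1D instantaneous-source solution, setting ∂C/∂t = 0 at fixed x gives v²t² + 2Dt − x² = 0, so t = (√(D² + v²x²) − D)/v².
√(D² + v²x²) = √(0.070² + 0.076² × 490²) = 37.24; v² = 0.005776.
t = (37.24 − 0.070)/0.005776 = 6440 days (vs. the pure-advection estimate x/v = 6450 d).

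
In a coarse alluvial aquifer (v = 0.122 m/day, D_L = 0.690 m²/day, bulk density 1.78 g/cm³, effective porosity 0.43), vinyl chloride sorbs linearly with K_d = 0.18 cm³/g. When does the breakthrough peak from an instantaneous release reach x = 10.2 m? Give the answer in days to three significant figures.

85.9 days

Retardation factor R = 1 + ρ_b·K_d/n = 1 + 1.78 × 0.18/0.43 = 1.745.
Sorption retards both mechanisms: v_R = v/R = 0.06991 m/day, D_R = D/R = 0.3954 m²/day.
Peak time from v_R²t² + 2D_R t − x² = 0: t = (√(D_R² + v_R²x²) − D_R)/v_R².
√(D_R² + v_R²x²) = √(0.3954² + 0.06991² × 10.2²) = 0.8154; v_R² = 0.004887.
t = (0.8154 − 0.3954)/0.004887 = 85.9 days.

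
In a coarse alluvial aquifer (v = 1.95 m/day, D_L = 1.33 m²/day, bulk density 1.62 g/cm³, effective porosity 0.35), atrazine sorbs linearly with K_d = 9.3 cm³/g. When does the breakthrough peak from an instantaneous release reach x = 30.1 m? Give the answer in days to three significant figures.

Retardation factor R = 1 + ρ_b·K_d/n = 1 + 1.62 × 9.3/0.35 = 44.05.
Sorption retards both mechanisms: v_R = v/R = 0.04427 m/day, D_R = D/R = 0.03019 m²/day.
Peak time from v_R²t² + 2D_R t − x² = 0: t = (√(D_R² + v_R²x²) − D_R)/v_R².
√(D_R² + v_R²x²) = √(0.03019² + 0.04427² × 30.1²) = 1.333; v_R² = 0.001960.
t = (1.333 − 0.03019)/0.001960 = 665 days.

665 days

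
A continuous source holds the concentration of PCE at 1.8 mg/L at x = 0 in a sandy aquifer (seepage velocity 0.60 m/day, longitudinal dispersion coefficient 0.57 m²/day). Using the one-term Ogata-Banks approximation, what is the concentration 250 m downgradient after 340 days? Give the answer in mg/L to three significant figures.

0.0175 mg/L

For a continuous step input, C/C₀ ≈ ½·erfc((x−vt)/(2√(Dt))).
vt = 0.60 × 340 = 204 m and 2√(Dt) = 2√(0.57 × 340) = 27.84 m.
Argument (x−vt)/(2√(Dt)) = (250 − 204)/27.84 = 1.652; ½·erfc(1.652) = 0.009738.
C = 1.8 × 0.009738 = 0.0175 mg/L.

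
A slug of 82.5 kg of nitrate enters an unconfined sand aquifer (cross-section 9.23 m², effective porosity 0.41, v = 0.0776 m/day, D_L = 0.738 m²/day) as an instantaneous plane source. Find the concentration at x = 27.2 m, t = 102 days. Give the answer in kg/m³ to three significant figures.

For an instantaneous plane source, C(x,t) = M/(n_e·A·√(4πDt)) · exp(−(x−vt)²/(4Dt)), with n_e·A the pore (flow) area.
Plume center vt = 0.0776 × 102 = 7.9152 m, so the well at 27.2 m is 19.2848 m downgradient of the peak.
√(4πDt) = 30.76 m, giving peak height M/(n_e·A·√(4πDt)) = 82.5/(0.41 × 9.23 × 30.76) = 0.7087 kg/m³.
(x−vt)²/(4Dt) = (19.2848)²/(4 × 0.738 × 102) = 1.235; exp(−1.235) = 0.2908.
C = 0.7087 × 0.2908 = 0.206 kg/m³.

0.206 kg/m³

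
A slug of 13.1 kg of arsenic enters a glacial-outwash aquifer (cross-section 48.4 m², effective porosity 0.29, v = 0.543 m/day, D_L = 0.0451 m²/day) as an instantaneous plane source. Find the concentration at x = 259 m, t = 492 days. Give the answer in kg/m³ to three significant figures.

0.0264 kg/m³

For an instantaneous plane source, C(x,t) = M/(n_e·A·√(4πDt)) · exp(−(x−vt)²/(4Dt)), with n_e·A the pore (flow) area.
Plume center vt = 0.543 × 492 = 267.156 m, so the well at 259 m is 8.156 m upgradient of the peak.
√(4πDt) = 16.70 m, giving peak height M/(n_e·A·√(4πDt)) = 13.1/(0.29 × 48.4 × 16.70) = 0.05589 kg/m³.
(x−vt)²/(4Dt) = (-8.156)²/(4 × 0.0451 × 492) = 0.7495; exp(−0.7495) = 0.4726.
C = 0.05589 × 0.4726 = 0.0264 kg/m³.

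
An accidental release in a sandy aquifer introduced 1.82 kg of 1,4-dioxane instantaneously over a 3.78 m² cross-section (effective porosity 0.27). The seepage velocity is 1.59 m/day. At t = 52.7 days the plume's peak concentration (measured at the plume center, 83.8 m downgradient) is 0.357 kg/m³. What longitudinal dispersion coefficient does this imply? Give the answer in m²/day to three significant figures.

0.0377 m²/day

At the plume center C_max = M/(n_e·A·√(4πDt)), so D = M²/(4πt·(n_e·A·C_max)²).
n_e·A·C_max = 0.27 × 3.78 × 0.357 = 0.3644 kg/m.
D = 1.82²/(4π × 52.7 × 0.3644²) = 0.0377 m²/day.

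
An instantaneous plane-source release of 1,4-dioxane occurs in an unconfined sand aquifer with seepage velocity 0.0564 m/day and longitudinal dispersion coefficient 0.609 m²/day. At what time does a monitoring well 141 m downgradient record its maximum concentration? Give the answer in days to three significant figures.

For the 1D instantaneous-source solution, setting ∂C/∂t = 0 at fixed x gives v²t² + 2Dt − x² = 0, so t = (√(D² + v²x²) − D)/v².
√(D² + v²x²) = √(0.609² + 0.0564² × 141²) = 7.976; v² = 0.00318096.
t = (7.976 − 0.609)/0.00318096 = 2320 days (vs. the pure-advection estimate x/v = 2500 d).

2320 days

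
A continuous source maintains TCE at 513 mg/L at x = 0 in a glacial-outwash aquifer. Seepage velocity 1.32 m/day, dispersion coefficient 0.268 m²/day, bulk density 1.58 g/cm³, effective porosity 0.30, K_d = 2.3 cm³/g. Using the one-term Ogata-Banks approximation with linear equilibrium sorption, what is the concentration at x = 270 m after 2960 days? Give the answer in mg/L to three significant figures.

Retardation factor R = 1 + ρ_b·K_d/n = 1 + 1.58 × 2.3/0.30 = 13.11.
Sorption retards both mechanisms: v_R = v/R = 0.1007 m/day, D_R = D/R = 0.02044 m²/day.
v_R·t = 0.1007 × 2960 = 298.072 m; 2√(D_R t) = 15.56 m; argument = (270 − 298.072)/15.56 = -1.804.
C = C₀ × ½·erfc(-1.804) = 513 × 0.9946 = 510 mg/L.

510 mg/L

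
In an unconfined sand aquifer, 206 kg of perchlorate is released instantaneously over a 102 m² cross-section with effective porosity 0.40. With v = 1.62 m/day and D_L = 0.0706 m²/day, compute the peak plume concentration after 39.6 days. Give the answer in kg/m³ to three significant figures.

The peak of an instantaneous 1D plume sits at x = vt; there the Gaussian factor is 1 and C_max = M/(n_e·A·√(4πDt)), where n_e·A is the pore area the mass is dissolved in.
√(4πDt) = √(4π × 0.0706 × 39.6) = 5.927 m, so C_max = 206/(0.40 × 102 × 5.927) = 0.852 kg/m³.

0.852 kg/m³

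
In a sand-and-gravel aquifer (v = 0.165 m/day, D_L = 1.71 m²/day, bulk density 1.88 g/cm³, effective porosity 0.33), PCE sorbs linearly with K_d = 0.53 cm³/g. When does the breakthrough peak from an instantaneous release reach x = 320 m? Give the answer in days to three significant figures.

Retardation factor R = 1 + ρ_b·K_d/n = 1 + 1.88 × 0.53/0.33 = 4.019.
Sorption retards both mechanisms: v_R = v/R = 0.04105 m/day, D_R = D/R = 0.4255 m²/day.
Peak time from v_R²t² + 2D_R t − x² = 0: t = (√(D_R² + v_R²x²) − D_R)/v_R².
√(D_R² + v_R²x²) = √(0.4255² + 0.04105² × 320²) = 13.14; v_R² = 0.001685.
t = (13.14 − 0.4255)/0.001685 = 7550 days.

7550 days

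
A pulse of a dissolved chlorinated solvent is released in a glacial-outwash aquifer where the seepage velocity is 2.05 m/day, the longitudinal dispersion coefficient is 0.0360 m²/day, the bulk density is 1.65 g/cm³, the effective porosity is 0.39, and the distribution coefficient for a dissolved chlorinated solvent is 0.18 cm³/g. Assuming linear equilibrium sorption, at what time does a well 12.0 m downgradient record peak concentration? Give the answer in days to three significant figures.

10.3 days

Retardation factor R = 1 + ρ_b·K_d/n = 1 + 1.65 × 0.18/0.39 = 1.762.
Sorption retards both mechanisms: v_R = v/R = 1.163 m/day, D_R = D/R = 0.02043 m²/day.
Peak time from v_R²t² + 2D_R t − x² = 0: t = (√(D_R² + v_R²x²) − D_R)/v_R².
√(D_R² + v_R²x²) = √(0.02043² + 1.163² × 12.0²) = 13.96; v_R² = 1.353.
t = (13.96 − 0.02043)/1.353 = 10.3 days.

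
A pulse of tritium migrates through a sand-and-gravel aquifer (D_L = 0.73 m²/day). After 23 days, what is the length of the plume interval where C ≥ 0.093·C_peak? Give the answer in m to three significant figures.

25.3 m

The plume is Gaussian with σ = √(2Dt) = √(2 × 0.73 × 23) = 5.795 m.
C/C_peak = exp(−Δx²/(2σ²)) = 0.093 ⇒ Δx = σ·√(−2 ln 0.093) = 5.795 × 2.180 = 12.63 m.
Width = 2Δx = 25.3 m.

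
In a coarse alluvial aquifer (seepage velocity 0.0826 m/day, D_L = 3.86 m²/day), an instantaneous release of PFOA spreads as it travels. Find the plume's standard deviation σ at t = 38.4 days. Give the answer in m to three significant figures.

17.2 m

Dispersive spreading gives a Gaussian with σ² = 2Dt; advection only shifts the center.
σ = √(2 × 3.86 × 38.4) = 17.2 m.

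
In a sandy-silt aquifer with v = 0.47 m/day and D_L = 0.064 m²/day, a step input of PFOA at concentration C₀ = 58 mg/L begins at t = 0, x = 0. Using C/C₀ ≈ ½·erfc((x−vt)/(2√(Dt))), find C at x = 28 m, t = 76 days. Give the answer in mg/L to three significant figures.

For a continuous step input, C/C₀ ≈ ½·erfc((x−vt)/(2√(Dt))).
vt = 0.47 × 76 = 35.72 m and 2√(Dt) = 2√(0.064 × 76) = 4.411 m.
Argument (x−vt)/(2√(Dt)) = (28 − 35.72)/4.411 = -1.750; ½·erfc(-1.750) = 0.9933.
C = 58 × 0.9933 = 57.6 mg/L.

57.6 mg/L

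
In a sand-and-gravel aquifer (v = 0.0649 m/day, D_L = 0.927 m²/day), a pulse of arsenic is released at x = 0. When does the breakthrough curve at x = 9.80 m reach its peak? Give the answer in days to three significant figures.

For the 1D instantaneous-source solution, setting ∂C/∂t = 0 at fixed x gives v²t² + 2Dt − x² = 0, so t = (√(D² + v²x²) − D)/v².
√(D² + v²x²) = √(0.927² + 0.0649² × 9.80²) = 1.124; v² = 0.00421201.
t = (1.124 − 0.927)/0.00421201 = 46.8 days (vs. the pure-advection estimate x/v = 151 d).

46.8 days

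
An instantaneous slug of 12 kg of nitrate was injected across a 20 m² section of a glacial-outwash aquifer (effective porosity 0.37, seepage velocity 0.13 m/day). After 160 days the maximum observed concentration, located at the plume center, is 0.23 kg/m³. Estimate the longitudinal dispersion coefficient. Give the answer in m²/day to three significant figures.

At the plume center C_max = M/(n_e·A·√(4πDt)), so D = M²/(4πt·(n_e·A·C_max)²).
n_e·A·C_max = 0.37 × 20 × 0.23 = 1.702 kg/m.
D = 12²/(4π × 160 × 1.702²) = 0.0247 m²/day.

0.0247 m²/day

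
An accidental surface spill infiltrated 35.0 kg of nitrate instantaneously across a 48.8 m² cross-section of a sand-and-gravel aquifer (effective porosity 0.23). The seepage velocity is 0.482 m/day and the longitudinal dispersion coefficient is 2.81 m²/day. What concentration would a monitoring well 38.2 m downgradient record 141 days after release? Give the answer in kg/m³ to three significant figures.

0.0253 kg/m³

For an instantaneous plane source, C(x,t) = M/(n_e·A·√(4πDt)) · exp(−(x−vt)²/(4Dt)), with n_e·A the pore (flow) area.
Plume center vt = 0.482 × 141 = 67.962 m, so the well at 38.2 m is 29.762 m upgradient of the peak.
√(4πDt) = 70.56 m, giving peak height M/(n_e·A·√(4πDt)) = 35.0/(0.23 × 48.8 × 70.56) = 0.04419 kg/m³.
(x−vt)²/(4Dt) = (-29.762)²/(4 × 2.81 × 141) = 0.5589; exp(−0.5589) = 0.5718.
C = 0.04419 × 0.5718 = 0.0253 kg/m³.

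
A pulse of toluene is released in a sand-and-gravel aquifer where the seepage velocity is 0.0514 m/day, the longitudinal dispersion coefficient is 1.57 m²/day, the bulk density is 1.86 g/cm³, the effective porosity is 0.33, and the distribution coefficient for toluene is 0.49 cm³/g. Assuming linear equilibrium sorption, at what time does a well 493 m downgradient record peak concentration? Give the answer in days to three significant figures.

Retardation factor R = 1 + ρ_b·K_d/n = 1 + 1.86 × 0.49/0.33 = 3.762.
Sorption retards both mechanisms: v_R = v/R = 0.01366 m/day, D_R = D/R = 0.4173 m²/day.
Peak time from v_R²t² + 2D_R t − x² = 0: t = (√(D_R² + v_R²x²) − D_R)/v_R².
√(D_R² + v_R²x²) = √(0.4173² + 0.01366² × 493²) = 6.747; v_R² = 0.0001866.
t = (6.747 − 0.4173)/0.0001866 = 33900 days.

33900 days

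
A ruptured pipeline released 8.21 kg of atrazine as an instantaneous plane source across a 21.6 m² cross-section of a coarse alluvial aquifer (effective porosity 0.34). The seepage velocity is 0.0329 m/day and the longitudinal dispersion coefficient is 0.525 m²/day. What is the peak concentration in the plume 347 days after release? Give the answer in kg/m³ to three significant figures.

0.0234 kg/m³

The peak of an instantaneous 1D plume sits at x = vt; there the Gaussian factor is 1 and C_max = M/(n_e·A·√(4πDt)), where n_e·A is the pore area the mass is dissolved in.
√(4πDt) = √(4π × 0.525 × 347) = 47.85 m, so C_max = 8.21/(0.34 × 21.6 × 47.85) = 0.0234 kg/m³.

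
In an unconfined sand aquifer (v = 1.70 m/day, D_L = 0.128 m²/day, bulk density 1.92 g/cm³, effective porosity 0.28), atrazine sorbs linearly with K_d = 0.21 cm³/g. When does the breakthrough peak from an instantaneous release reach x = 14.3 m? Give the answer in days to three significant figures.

20.4 days

Retardation factor R = 1 + ρ_b·K_d/n = 1 + 1.92 × 0.21/0.28 = 2.440.
Sorption retards both mechanisms: v_R = v/R = 0.6967 m/day, D_R = D/R = 0.05246 m²/day.
Peak time from v_R²t² + 2D_R t − x² = 0: t = (√(D_R² + v_R²x²) − D_R)/v_R².
√(D_R² + v_R²x²) = √(0.05246² + 0.6967² × 14.3²) = 9.963; v_R² = 0.4854.
t = (9.963 − 0.05246)/0.4854 = 20.4 days.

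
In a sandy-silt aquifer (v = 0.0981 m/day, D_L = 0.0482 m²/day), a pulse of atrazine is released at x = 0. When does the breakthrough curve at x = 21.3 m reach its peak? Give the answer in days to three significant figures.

212 days

For the 1D instantaneous-source solution, setting ∂C/∂t = 0 at fixed x gives v²t² + 2Dt − x² = 0, so t = (√(D² + v²x²) − D)/v².
√(D² + v²x²) = √(0.0482² + 0.0981² × 21.3²) = 2.090; v² = 0.00962361.
t = (2.090 − 0.0482)/0.00962361 = 212 days (vs. the pure-advection estimate x/v = 217 d).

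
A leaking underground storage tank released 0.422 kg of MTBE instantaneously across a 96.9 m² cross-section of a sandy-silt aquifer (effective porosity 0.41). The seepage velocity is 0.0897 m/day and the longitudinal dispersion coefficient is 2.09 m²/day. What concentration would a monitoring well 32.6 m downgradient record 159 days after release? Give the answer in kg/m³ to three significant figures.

0.000128 kg/m³

For an instantaneous plane source, C(x,t) = M/(n_e·A·√(4πDt)) · exp(−(x−vt)²/(4Dt)), with n_e·A the pore (flow) area.
Plume center vt = 0.0897 × 159 = 14.2623 m, so the well at 32.6 m is 18.3377 m downgradient of the peak.
√(4πDt) = 64.62 m, giving peak height M/(n_e·A·√(4πDt)) = 0.422/(0.41 × 96.9 × 64.62) = 0.0001644 kg/m³.
(x−vt)²/(4Dt) = (18.3377)²/(4 × 2.09 × 159) = 0.2530; exp(−0.2530) = 0.7765.
C = 0.0001644 × 0.7765 = 0.000128 kg/m³.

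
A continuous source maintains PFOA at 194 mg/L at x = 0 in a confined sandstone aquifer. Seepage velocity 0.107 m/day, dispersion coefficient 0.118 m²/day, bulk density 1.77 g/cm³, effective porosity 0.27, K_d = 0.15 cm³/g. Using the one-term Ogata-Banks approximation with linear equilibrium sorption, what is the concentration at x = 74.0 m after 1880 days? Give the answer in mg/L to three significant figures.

188 mg/L

Retardation factor R = 1 + ρ_b·K_d/n = 1 + 1.77 × 0.15/0.27 = 1.983.
Sorption retards both mechanisms: v_R = v/R = 0.05396 m/day, D_R = D/R = 0.05951 m²/day.
v_R·t = 0.05396 × 1880 = 101.4448 m; 2√(D_R t) = 21.15 m; argument = (74.0 − 101.4448)/21.15 = -1.298.
C = C₀ × ½·erfc(-1.298) = 194 × 0.9668 = 188 mg/L.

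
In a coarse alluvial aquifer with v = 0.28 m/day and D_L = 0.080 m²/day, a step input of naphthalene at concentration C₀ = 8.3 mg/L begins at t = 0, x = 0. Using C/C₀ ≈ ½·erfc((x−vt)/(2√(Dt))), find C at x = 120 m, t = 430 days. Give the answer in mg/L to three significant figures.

For a continuous step input, C/C₀ ≈ ½·erfc((x−vt)/(2√(Dt))).
vt = 0.28 × 430 = 120.4 m and 2√(Dt) = 2√(0.080 × 430) = 11.73 m.
Argument (x−vt)/(2√(Dt)) = (120 − 120.4)/11.73 = -0.03410; ½·erfc(-0.03410) = 0.5192.
C = 8.3 × 0.5192 = 4.31 mg/L.

4.31 mg/L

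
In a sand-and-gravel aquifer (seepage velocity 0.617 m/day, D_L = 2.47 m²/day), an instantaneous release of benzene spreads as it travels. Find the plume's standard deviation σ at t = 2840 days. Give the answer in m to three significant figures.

118 m

Dispersive spreading gives a Gaussian with σ² = 2Dt; advection only shifts the center.
σ = √(2 × 2.47 × 2840) = 118 m.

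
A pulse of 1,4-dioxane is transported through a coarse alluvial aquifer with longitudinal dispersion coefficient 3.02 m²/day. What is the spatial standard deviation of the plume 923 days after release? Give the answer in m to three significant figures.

74.7 m

Dispersive spreading gives a Gaussian with σ² = 2Dt; advection only shifts the center.
σ = √(2 × 3.02 × 923) = 74.7 m.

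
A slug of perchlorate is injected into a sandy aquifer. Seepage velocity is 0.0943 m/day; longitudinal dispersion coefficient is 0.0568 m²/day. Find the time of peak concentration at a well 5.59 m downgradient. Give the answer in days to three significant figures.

For the 1D instantaneous-source solution, setting ∂C/∂t = 0 at fixed x gives v²t² + 2Dt − x² = 0, so t = (√(D² + v²x²) − D)/v².
√(D² + v²x²) = √(0.0568² + 0.0943² × 5.59²) = 0.5302; v² = 0.00889249.
t = (0.5302 − 0.0568)/0.00889249 = 53.2 days (vs. the pure-advection estimate x/v = 59.3 d).

53.2 days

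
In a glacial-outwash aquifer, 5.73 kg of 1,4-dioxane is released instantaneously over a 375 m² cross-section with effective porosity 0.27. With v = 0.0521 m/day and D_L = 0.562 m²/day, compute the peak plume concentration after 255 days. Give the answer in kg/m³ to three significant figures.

The peak of an instantaneous 1D plume sits at x = vt; there the Gaussian factor is 1 and C_max = M/(n_e·A·√(4πDt)), where n_e·A is the pore area the mass is dissolved in.
√(4πDt) = √(4π × 0.562 × 255) = 42.44 m, so C_max = 5.73/(0.27 × 375 × 42.44) = 0.00133 kg/m³.

0.00133 kg/m³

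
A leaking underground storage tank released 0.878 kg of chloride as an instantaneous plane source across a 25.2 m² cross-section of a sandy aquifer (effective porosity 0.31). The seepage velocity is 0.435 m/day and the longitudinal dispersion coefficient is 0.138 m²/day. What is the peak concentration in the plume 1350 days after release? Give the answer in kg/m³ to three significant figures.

The peak of an instantaneous 1D plume sits at x = vt; there the Gaussian factor is 1 and C_max = M/(n_e·A·√(4πDt)), where n_e·A is the pore area the mass is dissolved in.
√(4πDt) = √(4π × 0.138 × 1350) = 48.39 m, so C_max = 0.878/(0.31 × 25.2 × 48.39) = 0.00232 kg/m³.

0.00232 kg/m³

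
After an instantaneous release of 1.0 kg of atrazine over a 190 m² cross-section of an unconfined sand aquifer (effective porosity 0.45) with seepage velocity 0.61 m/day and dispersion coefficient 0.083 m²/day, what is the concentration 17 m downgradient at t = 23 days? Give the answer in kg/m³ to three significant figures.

For an instantaneous plane source, C(x,t) = M/(n_e·A·√(4πDt)) · exp(−(x−vt)²/(4Dt)), with n_e·A the pore (flow) area.
Plume center vt = 0.61 × 23 = 14.03 m, so the well at 17 m is 2.97 m downgradient of the peak.
√(4πDt) = 4.898 m, giving peak height M/(n_e·A·√(4πDt)) = 1.0/(0.45 × 190 × 4.898) = 0.002388 kg/m³.
(x−vt)²/(4Dt) = (2.97)²/(4 × 0.083 × 23) = 1.155; exp(−1.155) = 0.3151.
C = 0.002388 × 0.3151 = 0.000752 kg/m³.

0.000752 kg/m³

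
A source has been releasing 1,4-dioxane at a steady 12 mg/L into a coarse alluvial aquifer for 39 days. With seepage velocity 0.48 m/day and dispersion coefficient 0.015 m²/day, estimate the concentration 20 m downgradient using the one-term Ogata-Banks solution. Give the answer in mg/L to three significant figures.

1.42 mg/L

For a continuous step input, C/C₀ ≈ ½·erfc((x−vt)/(2√(Dt))).
vt = 0.48 × 39 = 18.72 m and 2√(Dt) = 2√(0.015 × 39) = 1.530 m.
Argument (x−vt)/(2√(Dt)) = (20 − 18.72)/1.530 = 0.8366; ½·erfc(0.8366) = 0.1184.
C = 12 × 0.1184 = 1.42 mg/L.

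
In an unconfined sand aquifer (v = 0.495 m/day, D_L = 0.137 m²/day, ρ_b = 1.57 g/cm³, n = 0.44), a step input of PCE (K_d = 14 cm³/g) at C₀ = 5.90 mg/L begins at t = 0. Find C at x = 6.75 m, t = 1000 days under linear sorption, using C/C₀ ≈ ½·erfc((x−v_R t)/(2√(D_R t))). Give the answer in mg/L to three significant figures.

Retardation factor R = 1 + ρ_b·K_d/n = 1 + 1.57 × 14/0.44 = 50.95.
Sorption retards both mechanisms: v_R = v/R = 0.009715 m/day, D_R = D/R = 0.002689 m²/day.
v_R·t = 0.009715 × 1000 = 9.715 m; 2√(D_R t) = 3.280 m; argument = (6.75 − 9.715)/3.280 = -0.9040.
C = C₀ × ½·erfc(-0.9040) = 5.90 × 0.8995 = 5.31 mg/L.

5.31 mg/L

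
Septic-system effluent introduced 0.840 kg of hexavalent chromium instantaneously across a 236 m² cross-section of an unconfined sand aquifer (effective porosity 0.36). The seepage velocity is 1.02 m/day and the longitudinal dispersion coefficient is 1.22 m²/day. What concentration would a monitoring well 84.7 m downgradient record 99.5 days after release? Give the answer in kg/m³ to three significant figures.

For an instantaneous plane source, C(x,t) = M/(n_e·A·√(4πDt)) · exp(−(x−vt)²/(4Dt)), with n_e·A the pore (flow) area.
Plume center vt = 1.02 × 99.5 = 101.49 m, so the well at 84.7 m is 16.79 m upgradient of the peak.
√(4πDt) = 39.06 m, giving peak height M/(n_e·A·√(4πDt)) = 0.840/(0.36 × 236 × 39.06) = 0.0002531 kg/m³.
(x−vt)²/(4Dt) = (-16.79)²/(4 × 1.22 × 99.5) = 0.5806; exp(−0.5806) = 0.5596.
C = 0.0002531 × 0.5596 = 0.000142 kg/m³.

0.000142 kg/m³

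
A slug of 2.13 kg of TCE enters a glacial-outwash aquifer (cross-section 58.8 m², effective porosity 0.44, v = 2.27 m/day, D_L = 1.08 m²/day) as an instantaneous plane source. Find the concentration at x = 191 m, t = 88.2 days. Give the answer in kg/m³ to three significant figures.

For an instantaneous plane source, C(x,t) = M/(n_e·A·√(4πDt)) · exp(−(x−vt)²/(4Dt)), with n_e·A the pore (flow) area.
Plume center vt = 2.27 × 88.2 = 200.214 m, so the well at 191 m is 9.214 m upgradient of the peak.
√(4πDt) = 34.60 m, giving peak height M/(n_e·A·√(4πDt)) = 2.13/(0.44 × 58.8 × 34.60) = 0.002379 kg/m³.
(x−vt)²/(4Dt) = (-9.214)²/(4 × 1.08 × 88.2) = 0.2228; exp(−0.2228) = 0.8003.
C = 0.002379 × 0.8003 = 0.00190 kg/m³.

0.00190 kg/m³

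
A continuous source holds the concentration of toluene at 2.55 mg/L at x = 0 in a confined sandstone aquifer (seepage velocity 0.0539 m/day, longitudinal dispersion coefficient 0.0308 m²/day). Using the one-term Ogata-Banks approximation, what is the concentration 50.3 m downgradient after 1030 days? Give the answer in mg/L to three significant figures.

For a continuous step input, C/C₀ ≈ ½·erfc((x−vt)/(2√(Dt))).
vt = 0.0539 × 1030 = 55.517 m and 2√(Dt) = 2√(0.0308 × 1030) = 11.26 m.
Argument (x−vt)/(2√(Dt)) = (50.3 − 55.517)/11.26 = -0.4633; ½·erfc(-0.4633) = 0.7438.
C = 2.55 × 0.7438 = 1.90 mg/L.

1.90 mg/L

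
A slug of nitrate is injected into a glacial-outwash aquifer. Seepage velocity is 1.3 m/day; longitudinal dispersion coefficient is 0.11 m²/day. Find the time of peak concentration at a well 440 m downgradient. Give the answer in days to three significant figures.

338 days

For the 1D instantaneous-source solution, setting ∂C/∂t = 0 at fixed x gives v²t² + 2Dt − x² = 0, so t = (√(D² + v²x²) − D)/v².
√(D² + v²x²) = √(0.11² + 1.3² × 440²) = 572.0; v² = 1.69.
t = (572.0 − 0.11)/1.69 = 338 days (vs. the pure-advection estimate x/v = 338 d).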